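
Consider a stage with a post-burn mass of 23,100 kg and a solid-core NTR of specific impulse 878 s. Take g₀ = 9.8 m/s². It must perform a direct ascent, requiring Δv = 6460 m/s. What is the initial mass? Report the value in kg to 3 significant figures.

initial mass ≈ 48900 kg

v_e = Isp · g₀ = 878 × 9.8 = 8604.4 m/s.
Rocket equation: m₀/m_f = exp(Δv / v_e) = exp(6460 / 8604.4) = exp(0.7508) = 2.1186.
m₀ = m_f × 2.1186 = 23,100 × 2.1186 = 48,939.7 kg.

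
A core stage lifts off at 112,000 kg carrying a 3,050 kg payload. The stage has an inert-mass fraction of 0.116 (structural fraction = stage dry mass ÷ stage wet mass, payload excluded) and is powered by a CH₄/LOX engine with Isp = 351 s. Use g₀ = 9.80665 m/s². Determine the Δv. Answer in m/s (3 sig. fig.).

Stage wet mass = m₀ − payload = 112,000 − 3,050 = 108,950 kg.
Stage dry mass = ε × stage wet mass = 0.116 × 108,950 = 12,638.2 kg.
Burnout mass m_f = stage dry + payload = 12,638.2 + 3,050 = 15,688.2 kg.
v_e = Isp · g₀ = 351 × 9.80665 = 3442.1 m/s.
Rocket equation: Δv = v_e · ln(112,000/15,688.2) = 3442.1 × ln(7.139) = 3442.1 × 1.9656 ≈ 6766 m/s.

Δv ≈ 6770 m/s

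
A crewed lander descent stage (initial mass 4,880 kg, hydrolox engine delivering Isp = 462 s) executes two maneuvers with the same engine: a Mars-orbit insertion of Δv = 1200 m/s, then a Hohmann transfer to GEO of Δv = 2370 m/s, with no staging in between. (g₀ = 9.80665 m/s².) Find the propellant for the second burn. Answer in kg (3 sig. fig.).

propellant for the second burn ≈ 1530 kg

v_e = Isp · g₀ = 462 × 9.80665 = 4530.7 m/s.
After the first burn: m = 4880 × exp(−1200/4530.7) = 4880 × 0.76731 = 3,744.47 kg.
After the second burn: m = 3,744.47 × exp(−2370/4530.7) = 3,744.47 × 0.59268 = 2,219.27 kg.
Second-burn propellant = 3,744.47 − 2,219.27 = 1,525.2 kg.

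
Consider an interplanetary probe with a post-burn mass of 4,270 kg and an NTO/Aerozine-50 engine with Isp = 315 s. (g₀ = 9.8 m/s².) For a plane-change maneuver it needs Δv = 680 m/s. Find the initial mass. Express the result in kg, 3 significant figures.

v_e = Isp · g₀ = 315 × 9.8 = 3087.0 m/s.
Using Δv = v_e ln(m₀/m_f): m₀/m_f = exp(Δv / v_e) = exp(680 / 3087.0) = exp(0.2203) = 1.2464.
m₀ = m_f × 1.2464 = 4,270 × 1.2464 = 5,322.13 kg.

initial mass ≈ 5320 kg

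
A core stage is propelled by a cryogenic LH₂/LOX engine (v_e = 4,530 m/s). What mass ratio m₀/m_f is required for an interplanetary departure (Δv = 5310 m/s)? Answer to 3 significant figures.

mass ratio ≈ 3.23

Rocket equation: m₀/m_f = exp(Δv / v_e) = exp(5310 / 4530.0) = exp(1.1722) = 3.2290.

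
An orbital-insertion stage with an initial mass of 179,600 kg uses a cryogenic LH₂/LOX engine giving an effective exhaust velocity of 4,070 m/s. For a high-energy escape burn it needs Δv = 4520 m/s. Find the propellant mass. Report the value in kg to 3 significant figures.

Rocket equation: m₀/m_f = exp(Δv / v_e) = exp(4520 / 4070.0) = exp(1.1106) = 3.0361.
m_f = 179,600 / 3.0361 = 59,154.8 kg, so propellant = m₀ − m_f = 179,600 − 59,154.8 = 120,445.2 kg.

propellant mass ≈ 120000 kg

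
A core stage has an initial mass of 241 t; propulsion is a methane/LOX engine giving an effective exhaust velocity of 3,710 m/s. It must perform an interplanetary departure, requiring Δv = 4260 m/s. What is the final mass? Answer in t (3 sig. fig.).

final mass ≈ 76.4 t

Using Δv = v_e ln(m₀/m_f): m₀/m_f = exp(Δv / v_e) = exp(4260 / 3710.0) = exp(1.1482) = 3.1527.
m_f = m₀ / 3.1527 = 241 / 3.1527 = 76.4424 t.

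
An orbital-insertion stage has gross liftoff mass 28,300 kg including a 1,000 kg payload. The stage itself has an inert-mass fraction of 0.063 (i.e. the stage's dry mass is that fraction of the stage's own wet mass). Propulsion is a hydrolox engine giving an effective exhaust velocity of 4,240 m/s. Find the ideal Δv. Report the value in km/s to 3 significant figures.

Δv ≈ 9.93 km/s

Stage wet mass = m₀ − payload = 28,300 − 1,000 = 27,300 kg.
Stage dry mass = ε × stage wet mass = 0.063 × 27,300 = 1,719.9 kg.
Burnout mass m_f = stage dry + payload = 1,719.9 + 1,000 = 2,719.9 kg.
By the Tsiolkovsky rocket equation, Δv = v_e · ln(28,300/2,719.9) = 4240.0 × ln(10.4) = 4240.0 × 2.3423 ≈ 9931 m/s.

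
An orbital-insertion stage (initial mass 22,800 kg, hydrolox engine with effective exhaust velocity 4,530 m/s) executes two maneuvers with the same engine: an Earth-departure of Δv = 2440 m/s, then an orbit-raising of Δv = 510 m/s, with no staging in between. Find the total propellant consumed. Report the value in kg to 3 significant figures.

After the first burn: m = 22800 × exp(−2440/4530.0) = 22800 × 0.58355 = 13,304.9 kg.
After the second burn: m = 13,304.9 × exp(−510/4530.0) = 13,304.9 × 0.89352 = 11,888.2 kg.
Total propellant = m₀ − m_final = 22800 − 11,888.2 = 10,911.8 kg.

total propellant consumed ≈ 10900 kg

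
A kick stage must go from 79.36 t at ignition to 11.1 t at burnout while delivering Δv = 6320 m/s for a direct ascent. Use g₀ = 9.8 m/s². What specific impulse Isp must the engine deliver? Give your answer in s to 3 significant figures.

ln(m₀/m_f) = ln(79360/11100) = ln(7.15) = 1.9670.
Using Δv = v_e ln(m₀/m_f): v_e = Δv / ln(m₀/m_f) = 6320 / 1.9670 = 3212.9 m/s.
Isp = v_e / g₀ = 3212.9 / 9.8 = 327.9 s.

Isp ≈ 328 s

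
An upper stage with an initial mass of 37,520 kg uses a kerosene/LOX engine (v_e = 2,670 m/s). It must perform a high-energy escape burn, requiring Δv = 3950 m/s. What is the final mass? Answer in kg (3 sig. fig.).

final mass ≈ 8550 kg

m₀/m_f = exp(Δv / v_e) = exp(3950 / 2670.0) = exp(1.4794) = 4.3903.
m_f = m₀ / 4.3903 = 37,520 / 4.3903 = 8,546.11 kg.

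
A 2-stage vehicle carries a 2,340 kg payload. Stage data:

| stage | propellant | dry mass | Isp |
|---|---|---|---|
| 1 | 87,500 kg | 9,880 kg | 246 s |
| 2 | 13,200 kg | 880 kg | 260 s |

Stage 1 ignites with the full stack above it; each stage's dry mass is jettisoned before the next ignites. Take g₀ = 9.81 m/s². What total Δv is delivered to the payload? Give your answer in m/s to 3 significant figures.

Ignition mass of stage 1 = 87,500+9,880 + 13,200+880 + 2,340 = 113,800 kg.
Stage 1: m₀ = 113,800 kg, m_f = 113,800 − 87,500 = 26,300 kg; Δv = 246×9.81×ln(4.327) = 2413.3×1.4649 ≈ 3535 m/s.
Stage 2: m₀ = 16,420 kg, m_f = 16,420 − 13,200 = 3,220 kg; Δv = 260×9.81×ln(5.099) = 2550.6×1.6291 ≈ 4155 m/s.
Total Δv = 3535 + 4155 = 7690 m/s.

Δv ≈ 7690 m/s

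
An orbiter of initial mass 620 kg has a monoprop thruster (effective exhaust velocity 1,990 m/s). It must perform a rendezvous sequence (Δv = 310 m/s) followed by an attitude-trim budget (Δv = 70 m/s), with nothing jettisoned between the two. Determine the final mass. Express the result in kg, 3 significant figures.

final mass ≈ 512 kg

After the first burn: m = 620 × exp(−310/1990.0) = 620 × 0.85575 = 530.565 kg.
After the second burn: m = 530.565 × exp(−70/1990.0) = 530.565 × 0.96544 = 512.229 kg.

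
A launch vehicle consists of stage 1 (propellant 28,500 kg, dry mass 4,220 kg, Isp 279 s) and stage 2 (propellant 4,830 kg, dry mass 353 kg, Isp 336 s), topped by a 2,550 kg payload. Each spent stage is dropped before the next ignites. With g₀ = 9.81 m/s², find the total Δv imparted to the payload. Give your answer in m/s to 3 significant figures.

Δv ≈ 6570 m/s

Ignition mass of stage 1 = 28,500+4,220 + 4,830+353 + 2,550 = 40,453 kg.
Stage 1: m₀ = 40,453 kg, m_f = 40,453 − 28,500 = 11,953 kg; Δv = 279×9.81×ln(3.384) = 2737.0×1.2192 ≈ 3337 m/s.
Stage 2: m₀ = 7,733 kg, m_f = 7,733 − 4,830 = 2,903 kg; Δv = 336×9.81×ln(2.664) = 3296.2×0.9798 ≈ 3229 m/s.
Total Δv = 3337 + 3229 = 6566 m/s.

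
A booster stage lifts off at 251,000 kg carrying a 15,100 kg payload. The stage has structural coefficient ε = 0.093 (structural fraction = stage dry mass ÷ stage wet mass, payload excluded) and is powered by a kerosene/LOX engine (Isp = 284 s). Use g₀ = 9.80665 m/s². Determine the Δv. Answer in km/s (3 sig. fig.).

Δv ≈ 5.33 km/s

Stage wet mass = m₀ − payload = 251,000 − 15,100 = 235,900 kg.
Stage dry mass = ε × stage wet mass = 0.093 × 235,900 = 21,938.7 kg.
Burnout mass m_f = stage dry + payload = 21,938.7 + 15,100 = 37,038.7 kg.
v_e = Isp · g₀ = 284 × 9.80665 = 2785.1 m/s.
By the Tsiolkovsky rocket equation, Δv = v_e · ln(251,000/37,038.7) = 2785.1 × ln(6.777) = 2785.1 × 1.9135 ≈ 5329 m/s.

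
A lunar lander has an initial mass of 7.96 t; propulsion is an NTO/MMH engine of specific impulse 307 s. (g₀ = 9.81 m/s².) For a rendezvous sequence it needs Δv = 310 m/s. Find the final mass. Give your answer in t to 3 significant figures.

final mass ≈ 7.18 t

v_e = Isp · g₀ = 307 × 9.81 = 3011.7 m/s.
From the ideal rocket equation, m₀/m_f = exp(Δv / v_e) = exp(310 / 3011.7) = exp(0.1029) = 1.1084.
m_f = m₀ / 1.1084 = 7.96 / 1.1084 = 7.18152 t.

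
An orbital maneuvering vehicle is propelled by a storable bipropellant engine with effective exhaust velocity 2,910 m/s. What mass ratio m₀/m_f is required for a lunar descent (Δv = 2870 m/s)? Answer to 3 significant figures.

From the ideal rocket equation, m₀/m_f = exp(Δv / v_e) = exp(2870 / 2910.0) = exp(0.9863) = 2.6812.

mass ratio ≈ 2.68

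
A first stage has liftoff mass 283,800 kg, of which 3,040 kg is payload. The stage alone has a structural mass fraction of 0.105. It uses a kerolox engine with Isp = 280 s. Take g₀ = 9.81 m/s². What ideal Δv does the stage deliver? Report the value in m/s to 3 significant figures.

Stage wet mass = m₀ − payload = 283,800 − 3,040 = 280,760 kg.
Stage dry mass = ε × stage wet mass = 0.105 × 280,760 = 29,479.8 kg.
Burnout mass m_f = stage dry + payload = 29,479.8 + 3,040 = 32,519.8 kg.
v_e = Isp · g₀ = 280 × 9.81 = 2746.8 m/s.
Δv = v_e · ln(283,800/32,519.8) = 2746.8 × ln(8.727) = 2746.8 × 2.1664 ≈ 5951 m/s.

Δv ≈ 5950 m/s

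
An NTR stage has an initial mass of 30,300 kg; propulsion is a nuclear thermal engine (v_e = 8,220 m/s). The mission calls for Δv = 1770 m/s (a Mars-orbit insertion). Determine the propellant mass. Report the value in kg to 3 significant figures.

From the ideal rocket equation, m₀/m_f = exp(Δv / v_e) = exp(1770 / 8220.0) = exp(0.2153) = 1.2403.
m_f = 30,300 / 1.2403 = 24,429.6 kg, so propellant = m₀ − m_f = 30,300 − 24,429.6 = 5,870.4 kg.

propellant mass ≈ 5870 kg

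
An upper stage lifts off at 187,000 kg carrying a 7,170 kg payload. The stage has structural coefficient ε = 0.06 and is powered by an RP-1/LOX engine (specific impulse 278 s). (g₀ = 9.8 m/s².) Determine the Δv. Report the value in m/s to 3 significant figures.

Stage wet mass = m₀ − payload = 187,000 − 7,170 = 179,830 kg.
Stage dry mass = ε × stage wet mass = 0.06 × 179,830 = 10,789.8 kg.
Burnout mass m_f = stage dry + payload = 10,789.8 + 7,170 = 17,959.8 kg.
v_e = Isp · g₀ = 278 × 9.8 = 2724.4 m/s.
By the Tsiolkovsky rocket equation, Δv = v_e · ln(187,000/17,959.8) = 2724.4 × ln(10.41) = 2724.4 × 2.3430 ≈ 6383 m/s.

Δv ≈ 6380 m/s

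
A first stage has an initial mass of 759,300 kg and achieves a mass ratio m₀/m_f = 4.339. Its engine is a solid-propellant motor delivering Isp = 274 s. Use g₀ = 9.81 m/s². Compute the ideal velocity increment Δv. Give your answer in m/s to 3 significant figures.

v_e = Isp · g₀ = 274 × 9.81 = 2687.9 m/s.
From the ideal rocket equation, Δv = v_e · ln(4.339) = 2687.9 × 1.4676 ≈ 3944.9 m/s.

Δv ≈ 3940 m/s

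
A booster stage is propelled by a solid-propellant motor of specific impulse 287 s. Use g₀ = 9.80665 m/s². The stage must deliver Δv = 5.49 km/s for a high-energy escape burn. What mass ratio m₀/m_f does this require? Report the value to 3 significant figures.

mass ratio ≈ 7.03

v_e = Isp · g₀ = 287 × 9.80665 = 2814.5 m/s.
m₀/m_f = exp(Δv / v_e) = exp(5490 / 2814.5) = exp(1.9506) = 7.0330.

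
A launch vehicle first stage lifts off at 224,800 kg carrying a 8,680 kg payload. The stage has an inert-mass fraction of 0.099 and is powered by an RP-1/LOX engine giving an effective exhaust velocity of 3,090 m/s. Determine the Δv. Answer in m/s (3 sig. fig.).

Stage wet mass = m₀ − payload = 224,800 − 8,680 = 216,120 kg.
Stage dry mass = ε × stage wet mass = 0.099 × 216,120 = 21,395.9 kg.
Burnout mass m_f = stage dry + payload = 21,395.9 + 8,680 = 30,075.9 kg.
By the Tsiolkovsky rocket equation, Δv = v_e · ln(224,800/30,075.9) = 3090.0 × ln(7.474) = 3090.0 × 2.0115 ≈ 6215 m/s.

Δv ≈ 6220 m/s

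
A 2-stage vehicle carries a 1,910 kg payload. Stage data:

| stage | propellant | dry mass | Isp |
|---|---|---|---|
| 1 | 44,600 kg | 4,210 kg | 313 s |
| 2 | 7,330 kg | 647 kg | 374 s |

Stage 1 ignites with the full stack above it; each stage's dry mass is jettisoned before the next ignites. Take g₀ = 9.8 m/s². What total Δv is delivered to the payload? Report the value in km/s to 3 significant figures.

Δv ≈ 9.33 km/s

Ignition mass of stage 1 = 44,600+4,210 + 7,330+647 + 1,910 = 58,697 kg.
Stage 1: m₀ = 58,697 kg, m_f = 58,697 − 44,600 = 14,097 kg; Δv = 313×9.8×ln(4.164) = 3067.4×1.4264 ≈ 4375 m/s.
Stage 2: m₀ = 9,887 kg, m_f = 9,887 − 7,330 = 2,557 kg; Δv = 374×9.8×ln(3.867) = 3665.2×1.3524 ≈ 4957 m/s.
Total Δv = 4375 + 4957 = 9332 m/s.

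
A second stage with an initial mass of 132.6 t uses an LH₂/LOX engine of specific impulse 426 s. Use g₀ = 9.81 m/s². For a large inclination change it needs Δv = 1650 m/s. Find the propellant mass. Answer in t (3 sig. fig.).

propellant mass ≈ 43.3 t

v_e = Isp · g₀ = 426 × 9.81 = 4179.1 m/s.
m₀/m_f = exp(Δv / v_e) = exp(1650 / 4179.1) = exp(0.3948) = 1.4841.
m_f = 132.6 / 1.4841 = 89.3471 t, so propellant = m₀ − m_f = 132.6 − 89.3471 = 43.2529 t.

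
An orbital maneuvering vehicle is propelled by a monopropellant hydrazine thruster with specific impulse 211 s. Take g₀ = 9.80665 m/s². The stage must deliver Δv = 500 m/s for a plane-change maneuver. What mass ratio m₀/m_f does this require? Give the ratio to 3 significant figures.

mass ratio ≈ 1.27

v_e = Isp · g₀ = 211 × 9.80665 = 2069.2 m/s.
m₀/m_f = exp(Δv / v_e) = exp(500 / 2069.2) = exp(0.2416) = 1.2733.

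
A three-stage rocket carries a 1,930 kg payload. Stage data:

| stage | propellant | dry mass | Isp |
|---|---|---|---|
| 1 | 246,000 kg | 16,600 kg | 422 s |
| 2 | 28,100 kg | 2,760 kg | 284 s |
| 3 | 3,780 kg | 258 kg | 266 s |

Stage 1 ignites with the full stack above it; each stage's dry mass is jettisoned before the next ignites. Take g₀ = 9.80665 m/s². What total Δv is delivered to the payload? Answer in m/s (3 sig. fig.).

Δv ≈ 13800 m/s

Ignition mass of stage 1 = 246,000+16,600 + 28,100+2,760 + 3,780+258 + 1,930 = 299,428 kg.
Stage 1: m₀ = 299,428 kg, m_f = 299,428 − 246,000 = 53,428 kg; Δv = 422×9.80665×ln(5.604) = 4138.4×1.7235 ≈ 7133 m/s.
Stage 2: m₀ = 36,828 kg, m_f = 36,828 − 28,100 = 8,728 kg; Δv = 284×9.80665×ln(4.22) = 2785.1×1.4397 ≈ 4010 m/s.
Stage 3: m₀ = 5,968 kg, m_f = 5,968 − 3,780 = 2,188 kg; Δv = 266×9.80665×ln(2.728) = 2608.6×1.0034 ≈ 2618 m/s.
Total Δv = 7133 + 4010 + 2618 = 13761 m/s.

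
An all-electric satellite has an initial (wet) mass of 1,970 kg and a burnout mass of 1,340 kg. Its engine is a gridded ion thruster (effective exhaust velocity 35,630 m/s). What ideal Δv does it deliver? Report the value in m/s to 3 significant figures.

Δv ≈ 13700 m/s

Rocket equation: Δv = v_e · ln(m₀/m_f) = 35630.0 × ln(1.47) = 35630.0 × 0.3854 ≈ 13730.5 m/s.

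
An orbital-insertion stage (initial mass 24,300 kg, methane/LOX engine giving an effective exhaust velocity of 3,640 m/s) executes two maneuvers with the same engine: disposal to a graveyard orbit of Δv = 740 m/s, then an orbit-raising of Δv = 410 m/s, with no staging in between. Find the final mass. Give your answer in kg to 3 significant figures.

After the first burn: m = 24300 × exp(−740/3640.0) = 24300 × 0.81604 = 19,829.8 kg.
After the second burn: m = 19,829.8 × exp(−410/3640.0) = 19,829.8 × 0.89347 = 17,717.3 kg.

final mass ≈ 17700 kg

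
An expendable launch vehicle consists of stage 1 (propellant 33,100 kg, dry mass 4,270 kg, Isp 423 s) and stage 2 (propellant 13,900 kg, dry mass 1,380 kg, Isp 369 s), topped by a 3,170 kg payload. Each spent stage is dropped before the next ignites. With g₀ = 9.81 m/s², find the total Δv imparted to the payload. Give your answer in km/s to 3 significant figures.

Ignition mass of stage 1 = 33,100+4,270 + 13,900+1,380 + 3,170 = 55,820 kg.
Stage 1: m₀ = 55,820 kg, m_f = 55,820 − 33,100 = 22,720 kg; Δv = 423×9.81×ln(2.457) = 4149.6×0.8989 ≈ 3730 m/s.
Stage 2: m₀ = 18,450 kg, m_f = 18,450 − 13,900 = 4,550 kg; Δv = 369×9.81×ln(4.055) = 3619.9×1.3999 ≈ 5068 m/s.
Total Δv = 3730 + 5068 = 8798 m/s.

Δv ≈ 8.80 km/s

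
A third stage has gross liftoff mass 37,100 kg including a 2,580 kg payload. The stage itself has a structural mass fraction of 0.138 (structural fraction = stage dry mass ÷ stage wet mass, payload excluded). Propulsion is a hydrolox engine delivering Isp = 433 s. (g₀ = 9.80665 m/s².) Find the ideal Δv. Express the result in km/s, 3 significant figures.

Stage wet mass = m₀ − payload = 37,100 − 2,580 = 34,520 kg.
Stage dry mass = ε × stage wet mass = 0.138 × 34,520 = 4,763.76 kg.
Burnout mass m_f = stage dry + payload = 4,763.76 + 2,580 = 7,343.76 kg.
v_e = Isp · g₀ = 433 × 9.80665 = 4246.3 m/s.
Using Δv = v_e ln(m₀/m_f): Δv = v_e · ln(37,100/7,343.76) = 4246.3 × ln(5.052) = 4246.3 × 1.6198 ≈ 6878 m/s.

Δv ≈ 6.88 km/s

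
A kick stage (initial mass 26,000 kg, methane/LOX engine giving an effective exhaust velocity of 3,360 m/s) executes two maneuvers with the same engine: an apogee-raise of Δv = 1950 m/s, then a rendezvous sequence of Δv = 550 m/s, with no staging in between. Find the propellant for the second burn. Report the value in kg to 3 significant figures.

After the first burn: m = 26000 × exp(−1950/3360.0) = 26000 × 0.55970 = 14,552.2 kg.
After the second burn: m = 14,552.2 × exp(−550/3360.0) = 14,552.2 × 0.84900 = 12,354.8 kg.
Second-burn propellant = 14,552.2 − 12,354.8 = 2,197.4 kg.

propellant for the second burn ≈ 2200 kg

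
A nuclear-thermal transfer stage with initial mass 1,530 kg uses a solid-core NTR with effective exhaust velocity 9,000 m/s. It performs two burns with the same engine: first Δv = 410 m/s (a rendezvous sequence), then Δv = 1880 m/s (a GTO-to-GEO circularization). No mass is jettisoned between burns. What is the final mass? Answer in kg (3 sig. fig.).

final mass ≈ 1190 kg

After the first burn: m = 1530 × exp(−410/9000.0) = 1530 × 0.95547 = 1,461.87 kg.
After the second burn: m = 1,461.87 × exp(−1880/9000.0) = 1,461.87 × 0.81149 = 1,186.29 kg.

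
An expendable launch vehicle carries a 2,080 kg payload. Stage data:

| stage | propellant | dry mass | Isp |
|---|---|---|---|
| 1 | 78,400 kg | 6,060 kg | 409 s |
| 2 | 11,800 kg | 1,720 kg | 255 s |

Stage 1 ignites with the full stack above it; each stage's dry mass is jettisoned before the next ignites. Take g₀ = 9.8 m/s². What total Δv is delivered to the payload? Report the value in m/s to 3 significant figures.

Δv ≈ 9660 m/s

Ignition mass of stage 1 = 78,400+6,060 + 11,800+1,720 + 2,080 = 100,060 kg.
Stage 1: m₀ = 100,060 kg, m_f = 100,060 − 78,400 = 21,660 kg; Δv = 409×9.8×ln(4.62) = 4008.2×1.5303 ≈ 6134 m/s.
Stage 2: m₀ = 15,600 kg, m_f = 15,600 − 11,800 = 3,800 kg; Δv = 255×9.8×ln(4.105) = 2499.0×1.4123 ≈ 3529 m/s.
Total Δv = 6134 + 3529 = 9663 m/s.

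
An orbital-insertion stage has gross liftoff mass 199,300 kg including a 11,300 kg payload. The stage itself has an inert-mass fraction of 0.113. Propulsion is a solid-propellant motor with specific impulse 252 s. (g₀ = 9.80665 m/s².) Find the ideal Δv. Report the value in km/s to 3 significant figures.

Δv ≈ 4.48 km/s

Stage wet mass = m₀ − payload = 199,300 − 11,300 = 188,000 kg.
Stage dry mass = ε × stage wet mass = 0.113 × 188,000 = 21,244 kg.
Burnout mass m_f = stage dry + payload = 21,244 + 11,300 = 32,544 kg.
v_e = Isp · g₀ = 252 × 9.80665 = 2471.3 m/s.
Δv = v_e · ln(199,300/32,544) = 2471.3 × ln(6.124) = 2471.3 × 1.8122 ≈ 4478 m/s.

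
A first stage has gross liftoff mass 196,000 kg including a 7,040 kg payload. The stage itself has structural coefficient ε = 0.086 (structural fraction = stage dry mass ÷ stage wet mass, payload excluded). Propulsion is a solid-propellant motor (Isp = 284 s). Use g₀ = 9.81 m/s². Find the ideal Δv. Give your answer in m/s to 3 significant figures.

Δv ≈ 5930 m/s

Stage wet mass = m₀ − payload = 196,000 − 7,040 = 188,960 kg.
Stage dry mass = ε × stage wet mass = 0.086 × 188,960 = 16,250.6 kg.
Burnout mass m_f = stage dry + payload = 16,250.6 + 7,040 = 23,290.6 kg.
v_e = Isp · g₀ = 284 × 9.81 = 2786.0 m/s.
Δv = v_e · ln(196,000/23,290.6) = 2786.0 × ln(8.415) = 2786.0 × 2.1301 ≈ 5934 m/s.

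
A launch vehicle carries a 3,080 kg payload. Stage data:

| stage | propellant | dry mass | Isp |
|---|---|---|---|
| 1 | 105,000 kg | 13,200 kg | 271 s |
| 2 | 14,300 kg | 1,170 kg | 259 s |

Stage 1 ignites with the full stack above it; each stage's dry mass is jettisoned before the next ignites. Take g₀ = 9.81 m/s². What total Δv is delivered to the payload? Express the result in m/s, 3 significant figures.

Ignition mass of stage 1 = 105,000+13,200 + 14,300+1,170 + 3,080 = 136,750 kg.
Stage 1: m₀ = 136,750 kg, m_f = 136,750 − 105,000 = 31,750 kg; Δv = 271×9.81×ln(4.307) = 2658.5×1.4603 ≈ 3882 m/s.
Stage 2: m₀ = 18,550 kg, m_f = 18,550 − 14,300 = 4,250 kg; Δv = 259×9.81×ln(4.365) = 2540.8×1.4736 ≈ 3744 m/s.
Total Δv = 3882 + 3744 = 7626 m/s.

Δv ≈ 7630 m/s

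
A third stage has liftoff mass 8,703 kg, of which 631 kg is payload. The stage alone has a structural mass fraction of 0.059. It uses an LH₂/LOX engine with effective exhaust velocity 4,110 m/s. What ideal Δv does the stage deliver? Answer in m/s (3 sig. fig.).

Δv ≈ 8470 m/s

Stage wet mass = m₀ − payload = 8,703 − 631 = 8,072 kg.
Stage dry mass = ε × stage wet mass = 0.059 × 8,072 = 476.248 kg.
Burnout mass m_f = stage dry + payload = 476.248 + 631 = 1,107.248 kg.
Δv = v_e · ln(8,703/1,107.248) = 4110.0 × ln(7.86) = 4110.0 × 2.0618 ≈ 8474 m/s.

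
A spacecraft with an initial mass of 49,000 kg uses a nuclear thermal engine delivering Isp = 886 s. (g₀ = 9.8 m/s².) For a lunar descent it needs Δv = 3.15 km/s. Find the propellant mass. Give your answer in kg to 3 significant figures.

v_e = Isp · g₀ = 886 × 9.8 = 8682.8 m/s.
m₀/m_f = exp(Δv / v_e) = exp(3150 / 8682.8) = exp(0.3628) = 1.4373.
m_f = 49,000 / 1.4373 = 34,091.7 kg, so propellant = m₀ − m_f = 49,000 − 34,091.7 = 14,908.3 kg.

propellant mass ≈ 14900 kg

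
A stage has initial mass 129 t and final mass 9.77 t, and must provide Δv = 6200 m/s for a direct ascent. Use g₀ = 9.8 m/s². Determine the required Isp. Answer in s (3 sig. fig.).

Isp ≈ 245 s

ln(m₀/m_f) = ln(129000/9770) = ln(13.2) = 2.5805.
From the ideal rocket equation, v_e = Δv / ln(m₀/m_f) = 6200 / 2.5805 = 2402.6 m/s.
Isp = v_e / g₀ = 2402.6 / 9.8 = 245.2 s.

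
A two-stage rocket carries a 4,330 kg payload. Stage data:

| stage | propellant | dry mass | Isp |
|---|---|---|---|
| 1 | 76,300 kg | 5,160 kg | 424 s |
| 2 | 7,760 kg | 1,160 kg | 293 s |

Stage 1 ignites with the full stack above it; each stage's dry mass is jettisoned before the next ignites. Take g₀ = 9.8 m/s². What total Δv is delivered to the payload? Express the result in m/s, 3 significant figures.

Ignition mass of stage 1 = 76,300+5,160 + 7,760+1,160 + 4,330 = 94,710 kg.
Stage 1: m₀ = 94,710 kg, m_f = 94,710 − 76,300 = 18,410 kg; Δv = 424×9.8×ln(5.144) = 4155.2×1.6379 ≈ 6806 m/s.
Stage 2: m₀ = 13,250 kg, m_f = 13,250 − 7,760 = 5,490 kg; Δv = 293×9.8×ln(2.413) = 2871.4×0.8811 ≈ 2530 m/s.
Total Δv = 6806 + 2530 = 9336 m/s.

Δv ≈ 9340 m/s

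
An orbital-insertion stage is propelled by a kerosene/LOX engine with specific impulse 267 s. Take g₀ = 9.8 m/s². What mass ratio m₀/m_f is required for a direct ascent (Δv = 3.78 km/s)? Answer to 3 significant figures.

mass ratio ≈ 4.24

v_e = Isp · g₀ = 267 × 9.8 = 2616.6 m/s.
m₀/m_f = exp(Δv / v_e) = exp(3780 / 2616.6) = exp(1.4446) = 4.2403.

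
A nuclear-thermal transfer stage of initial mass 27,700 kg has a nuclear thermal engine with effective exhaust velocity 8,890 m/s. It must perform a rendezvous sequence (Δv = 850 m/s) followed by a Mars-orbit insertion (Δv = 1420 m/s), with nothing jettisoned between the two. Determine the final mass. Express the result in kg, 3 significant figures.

After the first burn: m = 27700 × exp(−850/8890.0) = 27700 × 0.90882 = 25,174.3 kg.
After the second burn: m = 25,174.3 × exp(−1420/8890.0) = 25,174.3 × 0.85237 = 21,457.8 kg.

final mass ≈ 21500 kg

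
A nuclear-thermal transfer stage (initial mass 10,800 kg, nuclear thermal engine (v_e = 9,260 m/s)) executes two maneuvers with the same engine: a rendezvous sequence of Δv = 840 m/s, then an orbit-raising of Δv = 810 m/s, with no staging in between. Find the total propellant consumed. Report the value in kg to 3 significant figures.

After the first burn: m = 10800 × exp(−840/9260.0) = 10800 × 0.91328 = 9,863.42 kg.
After the second burn: m = 9,863.42 × exp(−810/9260.0) = 9,863.42 × 0.91624 = 9,037.26 kg.
Total propellant = m₀ − m_final = 10800 − 9,037.26 = 1,762.74 kg.

total propellant consumed ≈ 1760 kg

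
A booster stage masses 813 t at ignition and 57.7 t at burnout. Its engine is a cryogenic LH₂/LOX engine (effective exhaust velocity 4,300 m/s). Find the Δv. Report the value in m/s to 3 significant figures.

Δv ≈ 11400 m/s

Rocket equation: Δv = v_e · ln(m₀/m_f) = 4300.0 × ln(14.09) = 4300.0 × 2.6455 ≈ 11375.5 m/s.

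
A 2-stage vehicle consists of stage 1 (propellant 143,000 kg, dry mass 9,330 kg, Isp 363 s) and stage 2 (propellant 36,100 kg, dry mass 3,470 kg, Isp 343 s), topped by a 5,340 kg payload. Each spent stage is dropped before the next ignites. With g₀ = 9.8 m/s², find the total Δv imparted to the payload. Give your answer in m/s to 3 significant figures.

Ignition mass of stage 1 = 143,000+9,330 + 36,100+3,470 + 5,340 = 197,240 kg.
Stage 1: m₀ = 197,240 kg, m_f = 197,240 − 143,000 = 54,240 kg; Δv = 363×9.8×ln(3.636) = 3557.4×1.2910 ≈ 4593 m/s.
Stage 2: m₀ = 44,910 kg, m_f = 44,910 − 36,100 = 8,810 kg; Δv = 343×9.8×ln(5.098) = 3361.4×1.6288 ≈ 5475 m/s.
Total Δv = 4593 + 5475 = 10068 m/s.

Δv ≈ 10100 m/s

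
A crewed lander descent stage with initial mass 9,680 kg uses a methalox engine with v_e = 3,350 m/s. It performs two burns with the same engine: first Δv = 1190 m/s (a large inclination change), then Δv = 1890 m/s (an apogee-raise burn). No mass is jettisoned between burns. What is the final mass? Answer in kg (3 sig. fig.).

final mass ≈ 3860 kg

After the first burn: m = 9680 × exp(−1190/3350.0) = 9680 × 0.70102 = 6,785.87 kg.
After the second burn: m = 6,785.87 × exp(−1890/3350.0) = 6,785.87 × 0.56883 = 3,860.01 kg.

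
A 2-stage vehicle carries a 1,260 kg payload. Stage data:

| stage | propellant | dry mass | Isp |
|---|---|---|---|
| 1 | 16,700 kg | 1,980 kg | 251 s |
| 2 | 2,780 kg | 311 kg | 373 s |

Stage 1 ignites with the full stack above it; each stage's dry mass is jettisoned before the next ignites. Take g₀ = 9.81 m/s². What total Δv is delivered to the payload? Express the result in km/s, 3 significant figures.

Ignition mass of stage 1 = 16,700+1,980 + 2,780+311 + 1,260 = 23,031 kg.
Stage 1: m₀ = 23,031 kg, m_f = 23,031 − 16,700 = 6,331 kg; Δv = 251×9.81×ln(3.638) = 2462.3×1.2914 ≈ 3180 m/s.
Stage 2: m₀ = 4,351 kg, m_f = 4,351 − 2,780 = 1,571 kg; Δv = 373×9.81×ln(2.77) = 3659.1×1.0187 ≈ 3728 m/s.
Total Δv = 3180 + 3728 = 6908 m/s.

Δv ≈ 6.91 km/s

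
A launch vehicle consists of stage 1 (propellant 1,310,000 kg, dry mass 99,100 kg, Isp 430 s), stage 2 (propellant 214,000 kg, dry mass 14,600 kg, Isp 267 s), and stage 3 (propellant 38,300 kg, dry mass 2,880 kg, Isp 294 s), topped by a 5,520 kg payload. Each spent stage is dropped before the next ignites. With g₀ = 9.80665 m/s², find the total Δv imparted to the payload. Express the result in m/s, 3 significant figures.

Ignition mass of stage 1 = 1,310,000+99,100 + 214,000+14,600 + 38,300+2,880 + 5,520 = 1,684,400 kg.
Stage 1: m₀ = 1,684,400 kg, m_f = 1,684,400 − 1,310,000 = 374,400 kg; Δv = 430×9.80665×ln(4.499) = 4216.9×1.5038 ≈ 6341 m/s.
Stage 2: m₀ = 275,300 kg, m_f = 275,300 − 214,000 = 61,300 kg; Δv = 267×9.80665×ln(4.491) = 2618.4×1.5021 ≈ 3933 m/s.
Stage 3: m₀ = 46,700 kg, m_f = 46,700 − 38,300 = 8,400 kg; Δv = 294×9.80665×ln(5.56) = 2883.2×1.7155 ≈ 4946 m/s.
Total Δv = 6341 + 3933 + 4946 = 15220 m/s.

Δv ≈ 15200 m/s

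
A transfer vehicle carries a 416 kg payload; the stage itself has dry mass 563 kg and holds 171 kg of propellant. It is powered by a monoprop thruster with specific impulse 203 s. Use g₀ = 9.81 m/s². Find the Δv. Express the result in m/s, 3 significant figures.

Δv ≈ 321 m/s

v_e = Isp · g₀ = 203 × 9.81 = 1991.4 m/s.
m₀ = payload + dry + propellant = 416 + 563 + 171 = 1,150 kg.
m_f = payload + dry = 416 + 563 = 979 kg.
Δv = v_e · ln(m₀/m_f) = 1991.4 × ln(1.175) = 1991.4 × 0.1610 ≈ 320.6 m/s.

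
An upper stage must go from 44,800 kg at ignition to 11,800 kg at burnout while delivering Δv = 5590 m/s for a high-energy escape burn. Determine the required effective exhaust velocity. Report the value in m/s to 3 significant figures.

v_e ≈ 4190 m/s

ln(m₀/m_f) = ln(44800/11800) = ln(3.797) = 1.3341.
v_e = Δv / ln(m₀/m_f) = 5590 / 1.3341 = 4190.1 m/s.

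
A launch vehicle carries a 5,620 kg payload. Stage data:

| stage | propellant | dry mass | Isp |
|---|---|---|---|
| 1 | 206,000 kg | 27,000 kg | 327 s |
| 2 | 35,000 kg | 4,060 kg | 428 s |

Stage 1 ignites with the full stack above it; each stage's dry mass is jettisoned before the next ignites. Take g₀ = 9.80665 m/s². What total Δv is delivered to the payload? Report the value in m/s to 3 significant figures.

Ignition mass of stage 1 = 206,000+27,000 + 35,000+4,060 + 5,620 = 277,680 kg.
Stage 1: m₀ = 277,680 kg, m_f = 277,680 − 206,000 = 71,680 kg; Δv = 327×9.80665×ln(3.874) = 3206.8×1.3543 ≈ 4343 m/s.
Stage 2: m₀ = 44,680 kg, m_f = 44,680 − 35,000 = 9,680 kg; Δv = 428×9.80665×ln(4.616) = 4197.2×1.5295 ≈ 6420 m/s.
Total Δv = 4343 + 6420 = 10763 m/s.

Δv ≈ 10800 m/s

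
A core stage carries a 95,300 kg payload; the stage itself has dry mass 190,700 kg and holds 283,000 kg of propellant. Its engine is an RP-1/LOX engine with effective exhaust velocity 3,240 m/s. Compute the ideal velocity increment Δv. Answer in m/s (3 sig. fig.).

Δv ≈ 2230 m/s

m₀ = payload + dry + propellant = 95,300 + 190,700 + 283,000 = 569,000 kg.
m_f = payload + dry = 95,300 + 190,700 = 286,000 kg.
By the Tsiolkovsky rocket equation, Δv = v_e · ln(m₀/m_f) = 3240.0 × ln(1.99) = 3240.0 × 0.6879 ≈ 2228.8 m/s.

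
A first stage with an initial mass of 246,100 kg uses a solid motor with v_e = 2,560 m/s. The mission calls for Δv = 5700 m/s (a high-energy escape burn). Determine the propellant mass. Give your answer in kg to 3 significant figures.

m₀/m_f = exp(Δv / v_e) = exp(5700 / 2560.0) = exp(2.2266) = 9.2680.
m_f = 246,100 / 9.2680 = 26,553.7 kg, so propellant = m₀ − m_f = 246,100 − 26,553.7 = 219,546.3 kg.

propellant mass ≈ 220000 kg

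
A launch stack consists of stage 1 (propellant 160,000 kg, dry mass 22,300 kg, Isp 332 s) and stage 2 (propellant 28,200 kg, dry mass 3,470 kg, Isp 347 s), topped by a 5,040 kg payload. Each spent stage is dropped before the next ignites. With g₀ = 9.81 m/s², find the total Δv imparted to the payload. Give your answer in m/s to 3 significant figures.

Δv ≈ 9250 m/s

Ignition mass of stage 1 = 160,000+22,300 + 28,200+3,470 + 5,040 = 219,010 kg.
Stage 1: m₀ = 219,010 kg, m_f = 219,010 − 160,000 = 59,010 kg; Δv = 332×9.81×ln(3.711) = 3256.9×1.3114 ≈ 4271 m/s.
Stage 2: m₀ = 36,710 kg, m_f = 36,710 − 28,200 = 8,510 kg; Δv = 347×9.81×ln(4.314) = 3404.1×1.4618 ≈ 4976 m/s.
Total Δv = 4271 + 4976 = 9247 m/s.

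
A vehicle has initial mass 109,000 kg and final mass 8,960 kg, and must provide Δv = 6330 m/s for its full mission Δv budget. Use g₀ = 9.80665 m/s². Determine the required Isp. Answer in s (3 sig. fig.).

Isp ≈ 258 s

ln(m₀/m_f) = ln(109000/8960) = ln(12.17) = 2.4986.
From the ideal rocket equation, v_e = Δv / ln(m₀/m_f) = 6330 / 2.4986 = 2533.4 m/s.
Isp = v_e / g₀ = 2533.4 / 9.80665 = 258.3 s.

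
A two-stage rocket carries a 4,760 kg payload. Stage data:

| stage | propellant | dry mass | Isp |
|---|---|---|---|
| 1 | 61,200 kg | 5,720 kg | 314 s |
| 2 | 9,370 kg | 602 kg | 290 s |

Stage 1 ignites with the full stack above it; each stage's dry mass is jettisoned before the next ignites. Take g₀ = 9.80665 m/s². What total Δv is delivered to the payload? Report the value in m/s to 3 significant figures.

Δv ≈ 7140 m/s

Ignition mass of stage 1 = 61,200+5,720 + 9,370+602 + 4,760 = 81,652 kg.
Stage 1: m₀ = 81,652 kg, m_f = 81,652 − 61,200 = 20,452 kg; Δv = 314×9.80665×ln(3.992) = 3079.3×1.3844 ≈ 4263 m/s.
Stage 2: m₀ = 14,732 kg, m_f = 14,732 − 9,370 = 5,362 kg; Δv = 290×9.80665×ln(2.747) = 2843.9×1.0107 ≈ 2874 m/s.
Total Δv = 4263 + 2874 = 7137 m/s.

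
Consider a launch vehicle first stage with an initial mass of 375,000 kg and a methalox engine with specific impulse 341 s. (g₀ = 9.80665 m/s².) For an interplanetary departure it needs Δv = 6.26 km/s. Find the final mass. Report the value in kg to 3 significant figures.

v_e = Isp · g₀ = 341 × 9.80665 = 3344.1 m/s.
m₀/m_f = exp(Δv / v_e) = exp(6260 / 3344.1) = exp(1.8720) = 6.5011.
m_f = m₀ / 6.5011 = 375,000 / 6.5011 = 57,682.5 kg.

final mass ≈ 57700 kg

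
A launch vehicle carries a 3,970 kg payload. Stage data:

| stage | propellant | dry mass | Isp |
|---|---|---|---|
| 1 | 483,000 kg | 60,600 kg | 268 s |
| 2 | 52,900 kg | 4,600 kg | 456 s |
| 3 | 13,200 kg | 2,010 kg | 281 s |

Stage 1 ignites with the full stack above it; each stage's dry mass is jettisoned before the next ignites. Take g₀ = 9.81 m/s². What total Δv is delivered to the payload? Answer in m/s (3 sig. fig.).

Δv ≈ 12400 m/s

Ignition mass of stage 1 = 483,000+60,600 + 52,900+4,600 + 13,200+2,010 + 3,970 = 620,280 kg.
Stage 1: m₀ = 620,280 kg, m_f = 620,280 − 483,000 = 137,280 kg; Δv = 268×9.81×ln(4.518) = 2629.1×1.5081 ≈ 3965 m/s.
Stage 2: m₀ = 76,680 kg, m_f = 76,680 − 52,900 = 23,780 kg; Δv = 456×9.81×ln(3.225) = 4473.4×1.1708 ≈ 5237 m/s.
Stage 3: m₀ = 19,180 kg, m_f = 19,180 − 13,200 = 5,980 kg; Δv = 281×9.81×ln(3.207) = 2756.6×1.1654 ≈ 3213 m/s.
Total Δv = 3965 + 5237 + 3213 = 12415 m/s.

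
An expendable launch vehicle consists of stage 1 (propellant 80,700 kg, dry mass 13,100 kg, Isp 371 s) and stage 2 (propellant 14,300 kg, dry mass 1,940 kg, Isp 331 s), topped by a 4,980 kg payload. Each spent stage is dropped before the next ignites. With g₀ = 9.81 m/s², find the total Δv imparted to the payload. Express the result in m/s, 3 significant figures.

Δv ≈ 8040 m/s

Ignition mass of stage 1 = 80,700+13,100 + 14,300+1,940 + 4,980 = 115,020 kg.
Stage 1: m₀ = 115,020 kg, m_f = 115,020 − 80,700 = 34,320 kg; Δv = 371×9.81×ln(3.351) = 3639.5×1.2094 ≈ 4402 m/s.
Stage 2: m₀ = 21,220 kg, m_f = 21,220 − 14,300 = 6,920 kg; Δv = 331×9.81×ln(3.066) = 3247.1×1.1205 ≈ 3638 m/s.
Total Δv = 4402 + 3638 = 8040 m/s.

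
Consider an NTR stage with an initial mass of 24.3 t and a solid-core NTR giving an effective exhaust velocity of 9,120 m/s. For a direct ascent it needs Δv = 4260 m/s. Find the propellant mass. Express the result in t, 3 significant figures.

propellant mass ≈ 9.07 t

m₀/m_f = exp(Δv / v_e) = exp(4260 / 9120.0) = exp(0.4671) = 1.5954.
m_f = 24.3 / 1.5954 = 15.2313 t, so propellant = m₀ − m_f = 24.3 − 15.2313 = 9.0687 t.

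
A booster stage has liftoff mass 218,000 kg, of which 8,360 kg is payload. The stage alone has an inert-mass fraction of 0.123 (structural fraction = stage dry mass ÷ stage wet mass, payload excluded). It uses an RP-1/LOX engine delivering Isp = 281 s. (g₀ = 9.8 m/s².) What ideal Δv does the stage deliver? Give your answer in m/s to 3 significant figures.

Δv ≈ 5110 m/s

Stage wet mass = m₀ − payload = 218,000 − 8,360 = 209,640 kg.
Stage dry mass = ε × stage wet mass = 0.123 × 209,640 = 25,785.7 kg.
Burnout mass m_f = stage dry + payload = 25,785.7 + 8,360 = 34,145.7 kg.
v_e = Isp · g₀ = 281 × 9.8 = 2753.8 m/s.
Δv = v_e · ln(218,000/34,145.7) = 2753.8 × ln(6.384) = 2753.8 × 1.8539 ≈ 5105 m/s.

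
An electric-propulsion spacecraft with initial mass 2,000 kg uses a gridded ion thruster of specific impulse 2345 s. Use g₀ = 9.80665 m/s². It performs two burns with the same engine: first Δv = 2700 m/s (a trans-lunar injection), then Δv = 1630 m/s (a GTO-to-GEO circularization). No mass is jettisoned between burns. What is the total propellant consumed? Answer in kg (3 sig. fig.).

v_e = Isp · g₀ = 2345 × 9.80665 = 22996.6 m/s.
After the first burn: m = 2000 × exp(−2700/22996.6) = 2000 × 0.88922 = 1,778.44 kg.
After the second burn: m = 1,778.44 × exp(−1630/22996.6) = 1,778.44 × 0.93157 = 1,656.74 kg.
Total propellant = m₀ − m_final = 2000 − 1,656.74 = 343.26 kg.

total propellant consumed ≈ 343 kg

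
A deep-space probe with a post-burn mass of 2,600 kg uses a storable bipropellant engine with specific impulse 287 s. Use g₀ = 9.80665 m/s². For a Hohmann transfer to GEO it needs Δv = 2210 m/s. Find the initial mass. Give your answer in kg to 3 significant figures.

initial mass ≈ 5700 kg

v_e = Isp · g₀ = 287 × 9.80665 = 2814.5 m/s.
Using Δv = v_e ln(m₀/m_f): m₀/m_f = exp(Δv / v_e) = exp(2210 / 2814.5) = exp(0.7852) = 2.1929.
m₀ = m_f × 2.1929 = 2,600 × 2.1929 = 5,701.54 kg.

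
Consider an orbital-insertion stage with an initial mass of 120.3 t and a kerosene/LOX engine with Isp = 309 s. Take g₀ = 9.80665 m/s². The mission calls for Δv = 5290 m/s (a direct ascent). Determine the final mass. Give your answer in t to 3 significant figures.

v_e = Isp · g₀ = 309 × 9.80665 = 3030.3 m/s.
By the Tsiolkovsky rocket equation, m₀/m_f = exp(Δv / v_e) = exp(5290 / 3030.3) = exp(1.7457) = 5.7301.
m_f = m₀ / 5.7301 = 120.3 / 5.7301 = 20.9944 t.

final mass ≈ 21.0 t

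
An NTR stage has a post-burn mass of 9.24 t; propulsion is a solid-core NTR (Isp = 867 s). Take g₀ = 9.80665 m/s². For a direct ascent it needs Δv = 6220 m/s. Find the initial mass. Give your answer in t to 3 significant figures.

v_e = Isp · g₀ = 867 × 9.80665 = 8502.4 m/s.
Rocket equation: m₀/m_f = exp(Δv / v_e) = exp(6220 / 8502.4) = exp(0.7316) = 2.0783.
m₀ = m_f × 2.0783 = 9.24 × 2.0783 = 19.2035 t.

initial mass ≈ 19.2 t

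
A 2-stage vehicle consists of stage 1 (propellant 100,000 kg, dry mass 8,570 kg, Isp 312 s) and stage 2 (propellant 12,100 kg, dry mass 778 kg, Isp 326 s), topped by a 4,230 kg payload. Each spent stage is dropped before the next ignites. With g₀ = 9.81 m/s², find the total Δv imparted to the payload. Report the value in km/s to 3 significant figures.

Δv ≈ 8.79 km/s

Ignition mass of stage 1 = 100,000+8,570 + 12,100+778 + 4,230 = 125,678 kg.
Stage 1: m₀ = 125,678 kg, m_f = 125,678 − 100,000 = 25,678 kg; Δv = 312×9.81×ln(4.894) = 3060.7×1.5881 ≈ 4861 m/s.
Stage 2: m₀ = 17,108 kg, m_f = 17,108 − 12,100 = 5,008 kg; Δv = 326×9.81×ln(3.416) = 3198.1×1.2285 ≈ 3929 m/s.
Total Δv = 4861 + 3929 = 8790 m/s.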